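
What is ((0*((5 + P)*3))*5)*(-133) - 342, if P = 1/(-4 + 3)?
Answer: -342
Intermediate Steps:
P = -1 (P = 1/(-1) = -1)
((0*((5 + P)*3))*5)*(-133) - 342 = ((0*((5 - 1)*3))*5)*(-133) - 342 = ((0*(4*3))*5)*(-133) - 342 = ((0*12)*5)*(-133) - 342 = (0*5)*(-133) - 342 = 0*(-133) - 342 = 0 - 342 = -342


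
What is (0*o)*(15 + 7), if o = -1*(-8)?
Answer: 0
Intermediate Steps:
o = 8
(0*o)*(15 + 7) = (0*8)*(15 + 7) = 0*22 = 0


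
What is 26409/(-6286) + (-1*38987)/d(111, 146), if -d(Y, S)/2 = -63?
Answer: -1267346/4041 ≈ -313.62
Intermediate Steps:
d(Y, S) = 126 (d(Y, S) = -2*(-63) = 126)
26409/(-6286) + (-1*38987)/d(111, 146) = 26409/(-6286) - 1*38987/126 = 26409*(-1/6286) - 38987*1/126 = -26409/6286 - 38987/126 = -1267346/4041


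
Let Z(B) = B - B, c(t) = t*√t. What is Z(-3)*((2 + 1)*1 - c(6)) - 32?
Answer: -32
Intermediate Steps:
c(t) = t^(3/2)
Z(B) = 0
Z(-3)*((2 + 1)*1 - c(6)) - 32 = 0*((2 + 1)*1 - 6^(3/2)) - 32 = 0*(3*1 - 6*√6) - 32 = 0*(3 - 6*√6) - 32 = 0 - 32 = -32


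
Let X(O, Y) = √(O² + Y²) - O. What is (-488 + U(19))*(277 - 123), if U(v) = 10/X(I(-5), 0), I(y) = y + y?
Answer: -75075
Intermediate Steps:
I(y) = 2*y
U(v) = ½ (U(v) = 10/(√((2*(-5))² + 0²) - 2*(-5)) = 10/(√((-10)² + 0) - 1*(-10)) = 10/(√(100 + 0) + 10) = 10/(√100 + 10) = 10/(10 + 10) = 10/20 = 10*(1/20) = ½)
(-488 + U(19))*(277 - 123) = (-488 + ½)*(277 - 123) = -975/2*154 = -75075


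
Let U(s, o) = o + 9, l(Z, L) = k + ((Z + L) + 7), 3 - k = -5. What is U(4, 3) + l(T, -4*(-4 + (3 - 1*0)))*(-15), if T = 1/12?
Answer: -1097/4 ≈ -274.25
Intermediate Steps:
T = 1/12 ≈ 0.083333
k = 8 (k = 3 - 1*(-5) = 3 + 5 = 8)
l(Z, L) = 15 + L + Z (l(Z, L) = 8 + ((Z + L) + 7) = 8 + ((L + Z) + 7) = 8 + (7 + L + Z) = 15 + L + Z)
U(s, o) = 9 + o
U(4, 3) + l(T, -4*(-4 + (3 - 1*0)))*(-15) = (9 + 3) + (15 - 4*(-4 + (3 - 1*0)) + 1/12)*(-15) = 12 + (15 - 4*(-4 + (3 + 0)) + 1/12)*(-15) = 12 + (15 - 4*(-4 + 3) + 1/12)*(-15) = 12 + (15 - 4*(-1) + 1/12)*(-15) = 12 + (15 + 4 + 1/12)*(-15) = 12 + (229/12)*(-15) = 12 - 1145/4 = -1097/4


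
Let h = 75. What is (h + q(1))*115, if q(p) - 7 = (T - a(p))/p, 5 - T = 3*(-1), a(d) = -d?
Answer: 10465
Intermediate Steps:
T = 8 (T = 5 - 3*(-1) = 5 - 1*(-3) = 5 + 3 = 8)
q(p) = 7 + (8 + p)/p (q(p) = 7 + (8 - (-1)*p)/p = 7 + (8 + p)/p)
(h + q(1))*115 = (75 + (8 + 8/1))*115 = (75 + (8 + 8*1))*115 = (75 + (8 + 8))*115 = (75 + 16)*115 = 91*115 = 10465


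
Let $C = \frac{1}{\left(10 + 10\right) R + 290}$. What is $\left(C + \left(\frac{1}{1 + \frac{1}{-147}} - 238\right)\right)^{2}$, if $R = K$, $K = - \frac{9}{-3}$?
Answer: $\frac{9166065057601}{163200625} \approx 56164.0$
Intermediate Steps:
$K = 3$ ($K = \left(-9\right) \left(- \frac{1}{3}\right) = 3$)
$R = 3$
$C = \frac{1}{350}$ ($C = \frac{1}{\left(10 + 10\right) 3 + 290} = \frac{1}{20 \cdot 3 + 290} = \frac{1}{60 + 290} = \frac{1}{350} \approx 0.0028571$)
$\left(C + \left(\frac{1}{1 + \frac{1}{-147}} - 238\right)\right)^{2} = \left(\frac{1}{350} + \left(\frac{1}{1 + \frac{1}{-147}} - 238\right)\right)^{2} = \left(\frac{1}{350} - \left(238 - \frac{1}{1 - \frac{1}{147}}\right)\right)^{2} = \left(\frac{1}{350} - \left(238 - \frac{1}{\frac{146}{147}}\right)\right)^{2} = \left(\frac{1}{350} + \left(\frac{147}{146} - 238\right)\right)^{2} = \left(\frac{1}{350} - \frac{34601}{146}\right)^{2} = \left(- \frac{3027551}{12775}\right)^{2} = \frac{9166065057601}{163200625}$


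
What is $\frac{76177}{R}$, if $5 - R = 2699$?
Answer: $- \frac{76177}{2694} \approx -28.277$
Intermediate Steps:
$R = -2694$ ($R = 5 - 2699 = -2694$)
$\frac{76177}{R} = \frac{76177}{-2694} = 76177 \left(- \frac{1}{2694}\right) = - \frac{76177}{2694}$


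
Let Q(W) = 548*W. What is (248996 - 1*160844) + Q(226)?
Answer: 212000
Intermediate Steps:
(248996 - 1*160844) + Q(226) = (248996 - 1*160844) + 548*226 = (248996 - 160844) + 123848 = 88152 + 123848 = 212000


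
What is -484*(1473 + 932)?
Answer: -1164020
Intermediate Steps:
-484*(1473 + 932) = -484*2405 = -1164020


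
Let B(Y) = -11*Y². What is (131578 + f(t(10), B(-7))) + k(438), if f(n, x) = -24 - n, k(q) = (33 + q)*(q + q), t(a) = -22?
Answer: 544172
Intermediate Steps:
k(q) = 2*q*(33 + q) (k(q) = (33 + q)*(2*q) = 2*q*(33 + q))
(131578 + f(t(10), B(-7))) + k(438) = (131578 + (-24 - 1*(-22))) + 2*438*(33 + 438) = (131578 + (-24 + 22)) + 2*438*471 = (131578 - 2) + 412596 = 131576 + 412596 = 544172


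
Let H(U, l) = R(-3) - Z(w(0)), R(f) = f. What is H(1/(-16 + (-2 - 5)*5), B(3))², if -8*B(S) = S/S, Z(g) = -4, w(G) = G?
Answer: 1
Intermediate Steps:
B(S) = -⅛ (B(S) = -S/(8*S) = -⅛*1 = -⅛)
H(U, l) = 1 (H(U, l) = -3 - 1*(-4) = -3 + 4 = 1)
H(1/(-16 + (-2 - 5)*5), B(3))² = 1² = 1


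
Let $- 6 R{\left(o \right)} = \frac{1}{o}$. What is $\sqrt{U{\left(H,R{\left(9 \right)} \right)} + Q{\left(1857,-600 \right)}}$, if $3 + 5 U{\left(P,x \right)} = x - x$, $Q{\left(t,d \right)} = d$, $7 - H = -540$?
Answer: $\frac{i \sqrt{15015}}{5} \approx 24.507 i$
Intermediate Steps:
$H = 547$ ($H = 7 - -540 = 7 + 540 = 547$)
$R{\left(o \right)} = - \frac{1}{6 o}$
$U{\left(P,x \right)} = - \frac{3}{5}$ ($U{\left(P,x \right)} = - \frac{3}{5} + \frac{x - x}{5} = - \frac{3}{5} + \frac{1}{5} \cdot 0 = - \frac{3}{5} + 0 = - \frac{3}{5}$)
$\sqrt{U{\left(H,R{\left(9 \right)} \right)} + Q{\left(1857,-600 \right)}} = \sqrt{- \frac{3}{5} - 600} = \sqrt{- \frac{3003}{5}} = \frac{i \sqrt{15015}}{5}$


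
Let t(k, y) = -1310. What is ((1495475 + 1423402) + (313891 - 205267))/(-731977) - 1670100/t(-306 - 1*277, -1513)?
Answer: 121850876139/95888987 ≈ 1270.8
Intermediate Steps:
((1495475 + 1423402) + (313891 - 205267))/(-731977) - 1670100/t(-306 - 1*277, -1513) = ((1495475 + 1423402) + (313891 - 205267))/(-731977) - 1670100/(-1310) = (2918877 + 108624)*(-1/731977) - 1670100*(-1/1310) = 3027501*(-1/731977) + 167010/131 = -3027501/731977 + 167010/131 = 121850876139/95888987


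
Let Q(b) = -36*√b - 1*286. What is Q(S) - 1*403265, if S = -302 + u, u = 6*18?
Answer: -403551 - 36*I*√194 ≈ -4.0355e+5 - 501.42*I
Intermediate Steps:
u = 108
S = -194 (S = -302 + 108 = -194)
Q(b) = -286 - 36*√b (Q(b) = -36*√b - 286 = -286 - 36*√b)
Q(S) - 1*403265 = (-286 - 36*I*√194) - 1*403265 = (-286 - 36*I*√194) - 403265 = -403551 - 36*I*√194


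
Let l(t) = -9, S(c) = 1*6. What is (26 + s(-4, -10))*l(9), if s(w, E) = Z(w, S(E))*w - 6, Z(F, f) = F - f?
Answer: -540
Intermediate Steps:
S(c) = 6
s(w, E) = -6 + w*(-6 + w) (s(w, E) = (w - 1*6)*w - 6 = (w - 6)*w - 6 = (-6 + w)*w - 6 = w*(-6 + w) - 6 = -6 + w*(-6 + w))
(26 + s(-4, -10))*l(9) = (26 + (-6 - 4*(-6 - 4)))*(-9) = (26 + (-6 - 4*(-10)))*(-9) = (26 + (-6 + 40))*(-9) = (26 + 34)*(-9) = 60*(-9) = -540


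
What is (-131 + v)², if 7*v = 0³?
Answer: 17161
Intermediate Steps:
v = 0 (v = (⅐)*0³ = (⅐)*0 = 0)
(-131 + v)² = (-131 + 0)² = (-131)² = 17161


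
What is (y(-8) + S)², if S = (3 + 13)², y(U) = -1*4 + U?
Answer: 59536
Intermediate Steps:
y(U) = -4 + U
S = 256 (S = 16² = 256)
(y(-8) + S)² = ((-4 - 8) + 256)² = (-12 + 256)² = 244² = 59536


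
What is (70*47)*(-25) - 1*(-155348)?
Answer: 73098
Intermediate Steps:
(70*47)*(-25) - 1*(-155348) = 3290*(-25) + 155348 = -82250 + 155348 = 73098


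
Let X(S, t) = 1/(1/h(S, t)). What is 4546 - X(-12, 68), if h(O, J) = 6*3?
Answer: 4528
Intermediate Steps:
h(O, J) = 18
X(S, t) = 18 (X(S, t) = 1/(1/18) = 18)
4546 - X(-12, 68) = 4546 - 1*18 = 4546 - 18 = 4528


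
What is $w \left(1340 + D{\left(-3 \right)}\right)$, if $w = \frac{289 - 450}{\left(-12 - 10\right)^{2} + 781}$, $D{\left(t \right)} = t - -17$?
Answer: $- \frac{9478}{55} \approx -172.33$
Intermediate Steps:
$D{\left(t \right)} = 17 + t$ ($D{\left(t \right)} = t + 17 = 17 + t$)
$w = - \frac{7}{55}$ ($w = - \frac{161}{\left(-22\right)^{2} + 781} = - \frac{161}{484 + 781} = - \frac{161}{1265} = \left(-161\right) \frac{1}{1265} = - \frac{7}{55} \approx -0.12727$)
$w \left(1340 + D{\left(-3 \right)}\right) = - \frac{7 \left(1340 + \left(17 - 3\right)\right)}{55} = - \frac{7 \left(1340 + 14\right)}{55} = \left(- \frac{7}{55}\right) 1354 = - \frac{9478}{55}$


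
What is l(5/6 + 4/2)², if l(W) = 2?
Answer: 4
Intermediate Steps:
l(5/6 + 4/2)² = 2² = 4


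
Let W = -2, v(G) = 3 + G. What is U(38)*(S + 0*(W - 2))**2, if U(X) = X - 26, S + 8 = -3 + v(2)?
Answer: 432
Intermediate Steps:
S = -6 (S = -8 + (-3 + (3 + 2)) = -8 + (-3 + 5) = -8 + 2 = -6)
U(X) = -26 + X
U(38)*(S + 0*(W - 2))**2 = (-26 + 38)*(-6 + 0*(-2 - 2))**2 = 12*(-6 + 0*(-4))**2 = 12*(-6 + 0)**2 = 12*(-6)**2 = 12*36 = 432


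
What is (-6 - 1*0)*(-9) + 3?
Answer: 57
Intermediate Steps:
(-6 - 1*0)*(-9) + 3 = (-6 + 0)*(-9) + 3 = -6*(-9) + 3 = 54 + 3 = 57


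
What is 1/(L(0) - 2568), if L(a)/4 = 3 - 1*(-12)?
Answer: -1/2508 ≈ -0.00039872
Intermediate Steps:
L(a) = 60 (L(a) = 4*(3 - 1*(-12)) = 4*(3 + 12) = 4*15 = 60)
1/(L(0) - 2568) = 1/(60 - 2568) = 1/(-2508) = -1/2508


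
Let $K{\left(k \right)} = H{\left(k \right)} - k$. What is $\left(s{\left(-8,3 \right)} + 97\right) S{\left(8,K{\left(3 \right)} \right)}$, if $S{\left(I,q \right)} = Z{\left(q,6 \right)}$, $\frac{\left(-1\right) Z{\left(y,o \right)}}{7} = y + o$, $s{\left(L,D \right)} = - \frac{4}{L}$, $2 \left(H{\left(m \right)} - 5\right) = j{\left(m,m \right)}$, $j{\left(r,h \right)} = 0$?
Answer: $-5460$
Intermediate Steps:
$H{\left(m \right)} = 5$ ($H{\left(m \right)} = 5 + \frac{1}{2} \cdot 0 = 5 + 0 = 5$)
$K{\left(k \right)} = 5 - k$
$Z{\left(y,o \right)} = - 7 o - 7 y$ ($Z{\left(y,o \right)} = - 7 \left(y + o\right) = - 7 \left(o + y\right) = - 7 o - 7 y$)
$S{\left(I,q \right)} = -42 - 7 q$ ($S{\left(I,q \right)} = \left(-7\right) 6 - 7 q = -42 - 7 q$)
$\left(s{\left(-8,3 \right)} + 97\right) S{\left(8,K{\left(3 \right)} \right)} = \left(- \frac{4}{-8} + 97\right) \left(-42 - 7 \left(5 - 3\right)\right) = \left(\left(-4\right) \left(- \frac{1}{8}\right) + 97\right) \left(-42 - 7 \left(5 - 3\right)\right) = \left(\frac{1}{2} + 97\right) \left(-42 - 14\right) = \frac{195 \left(-42 - 14\right)}{2} = \frac{195}{2} \left(-56\right) = -5460$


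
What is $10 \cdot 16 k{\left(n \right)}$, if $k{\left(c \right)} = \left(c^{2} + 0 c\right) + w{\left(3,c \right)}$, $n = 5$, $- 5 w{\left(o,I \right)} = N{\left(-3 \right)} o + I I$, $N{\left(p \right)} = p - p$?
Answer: $3200$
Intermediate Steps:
$N{\left(p \right)} = 0$
$w{\left(o,I \right)} = - \frac{I^{2}}{5}$ ($w{\left(o,I \right)} = - \frac{0 o + I I}{5} = - \frac{0 + I^{2}}{5} = - \frac{I^{2}}{5}$)
$k{\left(c \right)} = \frac{4 c^{2}}{5}$ ($k{\left(c \right)} = \left(c^{2} + 0 c\right) - \frac{c^{2}}{5} = \left(c^{2} + 0\right) - \frac{c^{2}}{5} = c^{2} - \frac{c^{2}}{5} = \frac{4 c^{2}}{5}$)
$10 \cdot 16 k{\left(n \right)} = 10 \cdot 16 \frac{4 \cdot 5^{2}}{5} = 160 \cdot \frac{4}{5} \cdot 25 = 160 \cdot 20 = 3200$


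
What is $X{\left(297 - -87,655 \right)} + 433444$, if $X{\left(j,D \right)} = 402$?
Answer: $433846$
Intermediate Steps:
$X{\left(297 - -87,655 \right)} + 433444 = 402 + 433444 = 433846$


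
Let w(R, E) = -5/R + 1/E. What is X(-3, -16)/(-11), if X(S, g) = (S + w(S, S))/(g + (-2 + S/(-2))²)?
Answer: -20/2079 ≈ -0.0096200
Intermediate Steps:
w(R, E) = 1/E - 5/R (w(R, E) = -5/R + 1/E = 1/E - 5/R)
X(S, g) = (S - 4/S)/(g + (-2 - S/2)²) (X(S, g) = (S + (1/S - 5/S))/(g + (-2 + S/(-2))²) = (S - 4/S)/(g + (-2 + S*(-½))²) = (S - 4/S)/(g + (-2 - S/2)²))
X(-3, -16)/(-11) = (4*(-4 + (-3)²)/(-3*((4 - 3)² + 4*(-16))))/(-11) = -4*(-1)*(-4 + 9)/(11*3*(1² - 64)) = -4*(-1)*5/(11*3*(1 - 64)) = -4*(-1)*5/(11*3*(-63)) = -4*(-1)*(-1)*5/(11*3*63) = -1/11*20/189 = -20/2079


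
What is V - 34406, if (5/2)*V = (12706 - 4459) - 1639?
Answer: -158814/5 ≈ -31763.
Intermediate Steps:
V = 13216/5 (V = 2*((12706 - 4459) - 1639)/5 = 2*(8247 - 1639)/5 = (⅖)*6608 = 13216/5 ≈ 2643.2)
V - 34406 = 13216/5 - 34406 = -158814/5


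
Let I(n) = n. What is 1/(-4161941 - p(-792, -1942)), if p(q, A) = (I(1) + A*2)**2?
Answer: -1/19239630 ≈ -5.1976e-8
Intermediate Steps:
p(q, A) = (1 + 2*A)**2 (p(q, A) = (1 + A*2)**2 = (1 + 2*A)**2)
1/(-4161941 - p(-792, -1942)) = 1/(-4161941 - (1 + 2*(-1942))**2) = 1/(-4161941 - (1 - 3884)**2) = 1/(-4161941 - 1*(-3883)**2) = 1/(-4161941 - 1*15077689) = 1/(-4161941 - 15077689) = 1/(-19239630) = -1/19239630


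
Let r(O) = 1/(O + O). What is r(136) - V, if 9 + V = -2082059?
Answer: 566322497/272 ≈ 2.0821e+6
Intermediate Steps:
r(O) = 1/(2*O)
V = -2082068 (V = -9 - 2082059 = -2082068)
r(136) - V = (½)/136 - 1*(-2082068) = (½)*(1/136) + 2082068 = 1/272 + 2082068 = 566322497/272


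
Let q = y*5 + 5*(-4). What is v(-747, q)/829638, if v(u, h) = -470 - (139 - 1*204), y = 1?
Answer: -45/92182 ≈ -0.00048816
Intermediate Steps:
q = -15 (q = 1*5 + 5*(-4) = 5 - 20 = -15)
v(u, h) = -405 (v(u, h) = -470 - (139 - 204) = -470 - 1*(-65) = -470 + 65 = -405)
v(-747, q)/829638 = -405/829638 = -405*1/829638 = -45/92182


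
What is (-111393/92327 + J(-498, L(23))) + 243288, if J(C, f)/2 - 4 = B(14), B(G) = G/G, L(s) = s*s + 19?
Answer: 22462863053/92327 ≈ 2.4330e+5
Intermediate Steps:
L(s) = 19 + s**2 (L(s) = s**2 + 19 = 19 + s**2)
B(G) = 1
J(C, f) = 10 (J(C, f) = 8 + 2*1 = 8 + 2 = 10)
(-111393/92327 + J(-498, L(23))) + 243288 = (-111393/92327 + 10) + 243288 = 811877/92327 + 243288 = 22462863053/92327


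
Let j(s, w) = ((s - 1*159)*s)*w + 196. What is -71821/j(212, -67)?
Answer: 71821/752616 ≈ 0.095428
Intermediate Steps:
j(s, w) = 196 + s*w*(-159 + s) (j(s, w) = ((s - 159)*s)*w + 196 = ((-159 + s)*s)*w + 196 = (s*(-159 + s))*w + 196 = s*w*(-159 + s) + 196 = 196 + s*w*(-159 + s))
-71821/j(212, -67) = -71821/(196 - 67*212**2 - 159*212*(-67)) = -71821/(196 - 67*44944 + 2258436) = -71821/(196 - 3011248 + 2258436) = -71821/(-752616) = -71821*(-1/752616) = 71821/752616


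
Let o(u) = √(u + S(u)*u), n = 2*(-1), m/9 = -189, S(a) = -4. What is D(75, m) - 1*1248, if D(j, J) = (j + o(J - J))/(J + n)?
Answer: -2125419/1703 ≈ -1248.0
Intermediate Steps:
m = -1701 (m = 9*(-189) = -1701)
n = -2
o(u) = √3*√(-u) (o(u) = √(u - 4*u) = √(-3*u) = √3*√(-u))
D(j, J) = j/(-2 + J) (D(j, J) = (j + √3*√(-(J - J)))/(J - 2) = (j + √3*√(-1*0))/(-2 + J) = (j + √3*√0)/(-2 + J) = (j + √3*0)/(-2 + J) = (j + 0)/(-2 + J) = j/(-2 + J))
D(75, m) - 1*1248 = 75/(-2 - 1701) - 1*1248 = 75/(-1703) - 1248 = 75*(-1/1703) - 1248 = -75/1703 - 1248 = -2125419/1703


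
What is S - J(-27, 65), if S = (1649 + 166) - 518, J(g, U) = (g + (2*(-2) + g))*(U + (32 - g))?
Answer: 8489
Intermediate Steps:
J(g, U) = (-4 + 2*g)*(32 + U - g) (J(g, U) = (g + (-4 + g))*(32 + U - g) = (-4 + 2*g)*(32 + U - g))
S = 1297 (S = 1815 - 518 = 1297)
S - J(-27, 65) = 1297 - (-128 - 4*65 - 2*(-27)² + 68*(-27) + 2*65*(-27)) = 1297 - (-128 - 260 - 2*729 - 1836 - 3510) = 1297 - (-128 - 260 - 1458 - 1836 - 3510) = 1297 - 1*(-7192) = 1297 + 7192 = 8489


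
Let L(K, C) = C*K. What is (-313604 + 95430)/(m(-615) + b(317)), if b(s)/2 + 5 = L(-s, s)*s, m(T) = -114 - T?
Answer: 218174/63709535 ≈ 0.0034245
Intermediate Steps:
b(s) = -10 - 2*s³ (b(s) = -10 + 2*((s*(-s))*s) = -10 + 2*((-s²)*s) = -10 + 2*(-s³) = -10 - 2*s³)
(-313604 + 95430)/(m(-615) + b(317)) = (-313604 + 95430)/((-114 - 1*(-615)) + (-10 - 2*317³)) = -218174/((-114 + 615) + (-10 - 2*31855013)) = -218174/(501 + (-10 - 63710026)) = -218174/(501 - 63710036) = -218174/(-63709535) = -218174*(-1/63709535) = 218174/63709535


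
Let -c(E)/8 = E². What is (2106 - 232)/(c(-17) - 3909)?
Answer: -1874/6221 ≈ -0.30124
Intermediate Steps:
c(E) = -8*E²
(2106 - 232)/(c(-17) - 3909) = (2106 - 232)/(-8*(-17)² - 3909) = 1874/(-8*289 - 3909) = 1874/(-2312 - 3909) = 1874/(-6221) = 1874*(-1/6221) = -1874/6221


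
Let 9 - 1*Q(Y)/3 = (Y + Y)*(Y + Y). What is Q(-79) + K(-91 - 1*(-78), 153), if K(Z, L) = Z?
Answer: -74878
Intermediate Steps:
Q(Y) = 27 - 12*Y² (Q(Y) = 27 - 3*(Y + Y)*(Y + Y) = 27 - 3*2*Y*2*Y = 27 - 12*Y²)
Q(-79) + K(-91 - 1*(-78), 153) = (27 - 12*(-79)²) + (-91 - 1*(-78)) = (27 - 12*6241) + (-91 + 78) = (27 - 74892) - 13 = -74865 - 13 = -74878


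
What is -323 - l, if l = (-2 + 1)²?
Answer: -324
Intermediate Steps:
l = 1 (l = (-1)² = 1)
-323 - l = -323 - 1*1 = -323 - 1 = -324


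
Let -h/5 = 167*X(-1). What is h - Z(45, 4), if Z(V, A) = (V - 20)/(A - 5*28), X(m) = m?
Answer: 113585/136 ≈ 835.18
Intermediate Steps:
Z(V, A) = (-20 + V)/(-140 + A) (Z(V, A) = (-20 + V)/(A - 140) = (-20 + V)/(-140 + A))
h = 835 (h = -835*(-1) = -5*(-167) = 835)
h - Z(45, 4) = 835 - (-20 + 45)/(-140 + 4) = 835 - 25/(-136) = 835 - (-1)*25/136 = 835 - 1*(-25/136) = 835 + 25/136 = 113585/136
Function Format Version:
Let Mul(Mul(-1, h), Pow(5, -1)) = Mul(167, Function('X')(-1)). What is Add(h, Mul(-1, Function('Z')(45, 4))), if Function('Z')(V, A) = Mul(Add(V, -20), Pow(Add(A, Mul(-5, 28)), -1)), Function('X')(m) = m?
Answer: Rational(113585, 136) ≈ 835.18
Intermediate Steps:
Function('Z')(V, A) = Mul(Pow(Add(-140, A), -1), Add(-20, V)) (Function('Z')(V, A) = Mul(Add(-20, V), Pow(Add(A, -140), -1)) = Mul(Add(-20, V), Pow(Add(-140, A), -1)) = Mul(Pow(Add(-140, A), -1), Add(-20, V)))
h = 835 (h = Mul(-5, Mul(167, -1)) = Mul(-5, -167) = 835)
Add(h, Mul(-1, Function('Z')(45, 4))) = Add(835, Mul(-1, Mul(Pow(Add(-140, 4), -1), Add(-20, 45)))) = Add(835, Mul(-1, Mul(Pow(-136, -1), 25))) = Add(835, Mul(-1, Mul(Rational(-1, 136), 25))) = Add(835, Mul(-1, Rational(-25, 136))) = Add(835, Rational(25, 136)) = Rational(113585, 136)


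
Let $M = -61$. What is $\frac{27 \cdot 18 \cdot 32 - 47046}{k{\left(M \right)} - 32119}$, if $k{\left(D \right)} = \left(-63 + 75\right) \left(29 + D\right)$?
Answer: $\frac{31494}{32503} \approx 0.96896$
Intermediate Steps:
$k{\left(D \right)} = 348 + 12 D$ ($k{\left(D \right)} = 12 \left(29 + D\right) = 348 + 12 D$)
$\frac{27 \cdot 18 \cdot 32 - 47046}{k{\left(M \right)} - 32119} = \frac{27 \cdot 18 \cdot 32 - 47046}{\left(348 + 12 \left(-61\right)\right) - 32119} = \frac{486 \cdot 32 - 47046}{\left(348 - 732\right) - 32119} = \frac{15552 - 47046}{-384 - 32119} = - \frac{31494}{-32503} = \left(-31494\right) \left(- \frac{1}{32503}\right) = \frac{31494}{32503}$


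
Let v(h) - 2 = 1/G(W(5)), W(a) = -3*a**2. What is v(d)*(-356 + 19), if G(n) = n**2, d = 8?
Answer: -3791587/5625 ≈ -674.06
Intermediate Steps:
v(h) = 11251/5625 (v(h) = 2 + 1/((-3*5**2)**2) = 2 + 1/((-3*25)**2) = 2 + 1/((-75)**2) = 2 + 1/5625 = 11251/5625)
v(d)*(-356 + 19) = 11251*(-356 + 19)/5625 = (11251/5625)*(-337) = -3791587/5625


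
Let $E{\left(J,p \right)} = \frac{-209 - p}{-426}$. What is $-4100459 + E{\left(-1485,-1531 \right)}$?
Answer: $- \frac{873398428}{213} \approx -4.1005 \cdot 10^{6}$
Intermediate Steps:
$E{\left(J,p \right)} = \frac{209}{426} + \frac{p}{426}$ ($E{\left(J,p \right)} = \left(-209 - p\right) \left(- \frac{1}{426}\right) = \frac{209}{426} + \frac{p}{426}$)
$-4100459 + E{\left(-1485,-1531 \right)} = -4100459 + \left(\frac{209}{426} + \frac{1}{426} \left(-1531\right)\right) = -4100459 + \left(\frac{209}{426} - \frac{1531}{426}\right) = -4100459 - \frac{661}{213} = - \frac{873398428}{213}$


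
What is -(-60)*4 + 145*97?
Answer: 14305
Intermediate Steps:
-(-60)*4 + 145*97 = -12*(-20) + 14065 = 240 + 14065 = 14305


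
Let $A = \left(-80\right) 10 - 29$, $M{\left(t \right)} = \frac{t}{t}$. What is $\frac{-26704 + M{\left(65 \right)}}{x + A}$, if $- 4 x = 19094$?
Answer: $\frac{1978}{415} \approx 4.7663$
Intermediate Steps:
$x = - \frac{9547}{2}$ ($x = \left(- \frac{1}{4}\right) 19094 = - \frac{9547}{2} \approx -4773.5$)
$M{\left(t \right)} = 1$
$A = -829$ ($A = -800 - 29 = -829$)
$\frac{-26704 + M{\left(65 \right)}}{x + A} = \frac{-26704 + 1}{- \frac{9547}{2} - 829} = - \frac{26703}{- \frac{11205}{2}} = \left(-26703\right) \left(- \frac{2}{11205}\right) = \frac{1978}{415}$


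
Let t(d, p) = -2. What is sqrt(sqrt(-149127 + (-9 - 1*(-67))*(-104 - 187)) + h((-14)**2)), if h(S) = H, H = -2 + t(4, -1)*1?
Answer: sqrt(-4 + 3*I*sqrt(18445)) ≈ 14.203 + 14.343*I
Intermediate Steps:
H = -4 (H = -2 - 2*1 = -2 - 2 = -4)
h(S) = -4
sqrt(sqrt(-149127 + (-9 - 1*(-67))*(-104 - 187)) + h((-14)**2)) = sqrt(sqrt(-149127 + (-9 - 1*(-67))*(-104 - 187)) - 4) = sqrt(sqrt(-149127 + (-9 + 67)*(-291)) - 4) = sqrt(sqrt(-149127 + 58*(-291)) - 4) = sqrt(sqrt(-149127 - 16878) - 4) = sqrt(sqrt(-166005) - 4) = sqrt(3*I*sqrt(18445) - 4) = sqrt(-4 + 3*I*sqrt(18445))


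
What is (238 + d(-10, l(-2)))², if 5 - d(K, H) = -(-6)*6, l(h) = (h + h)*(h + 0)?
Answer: 42849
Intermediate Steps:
l(h) = 2*h² (l(h) = (2*h)*h = 2*h²)
d(K, H) = -31 (d(K, H) = 5 - (-6)*(-1*6) = 5 - (-6)*(-6) = 5 - 1*36 = 5 - 36 = -31)
(238 + d(-10, l(-2)))² = (238 - 31)² = 207² = 42849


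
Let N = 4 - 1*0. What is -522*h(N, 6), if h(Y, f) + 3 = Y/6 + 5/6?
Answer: 783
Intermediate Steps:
N = 4 (N = 4 + 0 = 4)
h(Y, f) = -13/6 + Y/6 (h(Y, f) = -3 + (Y/6 + 5/6) = -3 + (5/6 + Y/6) = -13/6 + Y/6)
-522*h(N, 6) = -522*(-13/6 + (1/6)*4) = -522*(-13/6 + 2/3) = -522*(-3/2) = 783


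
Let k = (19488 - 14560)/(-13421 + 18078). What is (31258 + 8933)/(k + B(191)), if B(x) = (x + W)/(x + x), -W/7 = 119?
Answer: -35749372017/553649 ≈ -64570.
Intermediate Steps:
W = -833 (W = -7*119 = -833)
k = 4928/4657 ≈ 1.0582
B(x) = (-833 + x)/(2*x) (B(x) = (x - 833)/(x + x) = (-833 + x)/((2*x)) = (-833 + x)*(1/(2*x)) = (-833 + x)/(2*x))
(31258 + 8933)/(k + B(191)) = (31258 + 8933)/(4928/4657 + (½)*(-833 + 191)/191) = 40191/(4928/4657 + (½)*(1/191)*(-642)) = 40191/(4928/4657 - 321/191) = 40191/(-553649/889487) = 40191*(-889487/553649) = -35749372017/553649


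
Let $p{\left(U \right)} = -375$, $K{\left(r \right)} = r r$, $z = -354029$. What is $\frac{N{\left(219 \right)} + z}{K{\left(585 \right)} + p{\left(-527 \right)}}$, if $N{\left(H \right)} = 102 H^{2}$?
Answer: $\frac{4537993}{341850} \approx 13.275$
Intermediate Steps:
$K{\left(r \right)} = r^{2}$
$\frac{N{\left(219 \right)} + z}{K{\left(585 \right)} + p{\left(-527 \right)}} = \frac{102 \cdot 219^{2} - 354029}{585^{2} - 375} = \frac{102 \cdot 47961 - 354029}{342225 - 375} = \frac{4892022 - 354029}{341850} = 4537993 \cdot \frac{1}{341850} = \frac{4537993}{341850}$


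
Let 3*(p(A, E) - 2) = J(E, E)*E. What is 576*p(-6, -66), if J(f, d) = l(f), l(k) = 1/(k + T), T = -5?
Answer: 94464/71 ≈ 1330.5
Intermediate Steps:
l(k) = 1/(-5 + k) (l(k) = 1/(k - 5) = 1/(-5 + k))
J(f, d) = 1/(-5 + f)
p(A, E) = 2 + E/(3*(-5 + E)) (p(A, E) = 2 + (E/(-5 + E))/3 = 2 + E/(3*(-5 + E)))
576*p(-6, -66) = 576*((-30 + 7*(-66))/(3*(-5 - 66))) = 576*((⅓)*(-30 - 462)/(-71)) = 576*((⅓)*(-1/71)*(-492)) = 576*(164/71) = 94464/71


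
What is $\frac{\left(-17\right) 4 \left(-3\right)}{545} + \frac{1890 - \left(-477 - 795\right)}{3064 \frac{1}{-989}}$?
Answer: $- \frac{851854377}{834940} \approx -1020.3$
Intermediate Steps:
$\frac{\left(-17\right) 4 \left(-3\right)}{545} + \frac{1890 - \left(-477 - 795\right)}{3064 \frac{1}{-989}} = \left(-68\right) \left(-3\right) \frac{1}{545} + \frac{1890 - \left(-477 - 795\right)}{3064 \left(- \frac{1}{989}\right)} = 204 \cdot \frac{1}{545} + \frac{1890 - -1272}{- \frac{3064}{989}} = \frac{204}{545} + \left(1890 + 1272\right) \left(- \frac{989}{3064}\right) = \frac{204}{545} + 3162 \left(- \frac{989}{3064}\right) = \frac{204}{545} - \frac{1563609}{1532} = - \frac{851854377}{834940}$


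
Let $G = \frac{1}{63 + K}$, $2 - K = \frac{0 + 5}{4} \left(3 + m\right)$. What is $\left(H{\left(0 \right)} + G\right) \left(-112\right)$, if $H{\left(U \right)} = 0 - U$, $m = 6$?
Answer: $- \frac{448}{215} \approx -2.0837$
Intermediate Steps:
$K = - \frac{37}{4}$ ($K = 2 - \frac{0 + 5}{4} \left(3 + 6\right) = 2 - \frac{1}{4} \cdot 5 \cdot 9 = 2 - \frac{5}{4} \cdot 9 = 2 - \frac{45}{4} = - \frac{37}{4} \approx -9.25$)
$H{\left(U \right)} = - U$
$G = \frac{4}{215}$ ($G = \frac{1}{63 - \frac{37}{4}} = \frac{1}{\frac{215}{4}} = \frac{4}{215} \approx 0.018605$)
$\left(H{\left(0 \right)} + G\right) \left(-112\right) = \left(\left(-1\right) 0 + \frac{4}{215}\right) \left(-112\right) = \left(0 + \frac{4}{215}\right) \left(-112\right) = \frac{4}{215} \left(-112\right) = - \frac{448}{215}$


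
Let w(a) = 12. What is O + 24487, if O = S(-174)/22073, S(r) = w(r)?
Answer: 540501563/22073 ≈ 24487.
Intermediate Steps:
S(r) = 12
O = 12/22073 ≈ 0.00054365
O + 24487 = 12/22073 + 24487 = 540501563/22073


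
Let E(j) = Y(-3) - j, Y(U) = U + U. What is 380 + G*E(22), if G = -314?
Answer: 9172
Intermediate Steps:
Y(U) = 2*U
E(j) = -6 - j (E(j) = 2*(-3) - j = -6 - j)
380 + G*E(22) = 380 - 314*(-6 - 1*22) = 380 - 314*(-6 - 22) = 380 - 314*(-28) = 380 + 8792 = 9172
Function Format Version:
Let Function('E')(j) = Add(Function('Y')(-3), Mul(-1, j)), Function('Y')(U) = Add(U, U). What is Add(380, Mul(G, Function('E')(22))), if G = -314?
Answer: 9172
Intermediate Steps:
Function('Y')(U) = Mul(2, U)
Function('E')(j) = Add(-6, Mul(-1, j)) (Function('E')(j) = Add(Mul(2, -3), Mul(-1, j)) = Add(-6, Mul(-1, j)))
Add(380, Mul(G, Function('E')(22))) = Add(380, Mul(-314, Add(-6, Mul(-1, 22)))) = Add(380, Mul(-314, Add(-6, -22))) = Add(380, Mul(-314, -28)) = Add(380, 8792) = 9172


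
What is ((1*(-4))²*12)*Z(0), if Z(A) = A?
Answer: 0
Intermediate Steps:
((1*(-4))²*12)*Z(0) = ((1*(-4))²*12)*0 = ((-4)²*12)*0 = (16*12)*0 = 192*0 = 0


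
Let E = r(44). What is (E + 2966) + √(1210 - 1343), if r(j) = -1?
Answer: 2965 + I*√133 ≈ 2965.0 + 11.533*I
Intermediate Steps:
E = -1
(E + 2966) + √(1210 - 1343) = (-1 + 2966) + √(1210 - 1343) = 2965 + √(-133) = 2965 + I*√133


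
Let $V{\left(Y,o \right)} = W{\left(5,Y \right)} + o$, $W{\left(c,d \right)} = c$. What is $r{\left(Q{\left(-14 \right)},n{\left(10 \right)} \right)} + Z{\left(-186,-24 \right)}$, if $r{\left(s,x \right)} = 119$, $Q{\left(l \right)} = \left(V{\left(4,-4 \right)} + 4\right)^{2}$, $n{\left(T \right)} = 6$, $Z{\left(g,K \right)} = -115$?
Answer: $4$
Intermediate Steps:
$V{\left(Y,o \right)} = 5 + o$
$Q{\left(l \right)} = 25$ ($Q{\left(l \right)} = \left(\left(5 - 4\right) + 4\right)^{2} = \left(1 + 4\right)^{2} = 5^{2} = 25$)
$r{\left(Q{\left(-14 \right)},n{\left(10 \right)} \right)} + Z{\left(-186,-24 \right)} = 119 - 115 = 4$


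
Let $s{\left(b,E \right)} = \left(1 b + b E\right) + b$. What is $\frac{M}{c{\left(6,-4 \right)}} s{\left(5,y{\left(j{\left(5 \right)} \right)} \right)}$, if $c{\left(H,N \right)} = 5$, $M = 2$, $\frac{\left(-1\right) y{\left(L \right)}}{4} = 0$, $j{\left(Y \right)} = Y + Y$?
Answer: $4$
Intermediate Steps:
$j{\left(Y \right)} = 2 Y$
$y{\left(L \right)} = 0$ ($y{\left(L \right)} = \left(-4\right) 0 = 0$)
$s{\left(b,E \right)} = 2 b + E b$ ($s{\left(b,E \right)} = \left(b + E b\right) + b = 2 b + E b$)
$\frac{M}{c{\left(6,-4 \right)}} s{\left(5,y{\left(j{\left(5 \right)} \right)} \right)} = \frac{1}{5} \cdot 2 \cdot 5 \left(2 + 0\right) = \frac{1}{5} \cdot 2 \cdot 5 \cdot 2 = \frac{2}{5} \cdot 10 = 4$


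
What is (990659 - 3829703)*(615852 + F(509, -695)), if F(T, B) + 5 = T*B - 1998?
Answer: -738418310136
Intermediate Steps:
F(T, B) = -2003 + B*T (F(T, B) = -5 + (T*B - 1998) = -5 + (B*T - 1998) = -5 + (-1998 + B*T) = -2003 + B*T)
(990659 - 3829703)*(615852 + F(509, -695)) = (990659 - 3829703)*(615852 + (-2003 - 695*509)) = -2839044*(615852 + (-2003 - 353755)) = -2839044*(615852 - 355758) = -2839044*260094 = -738418310136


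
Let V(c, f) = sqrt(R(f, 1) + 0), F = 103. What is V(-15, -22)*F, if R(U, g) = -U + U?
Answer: 0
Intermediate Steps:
R(U, g) = 0
V(c, f) = 0 (V(c, f) = sqrt(0 + 0) = sqrt(0) = 0)
V(-15, -22)*F = 0*103 = 0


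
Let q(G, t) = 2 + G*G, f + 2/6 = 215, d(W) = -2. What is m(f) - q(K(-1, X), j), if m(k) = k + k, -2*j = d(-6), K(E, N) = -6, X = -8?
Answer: 1174/3 ≈ 391.33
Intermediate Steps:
j = 1 (j = -1/2*(-2) = 1)
f = 644/3 (f = -1/3 + 215 = 644/3 ≈ 214.67)
m(k) = 2*k
q(G, t) = 2 + G**2
m(f) - q(K(-1, X), j) = 2*(644/3) - (2 + (-6)**2) = 1288/3 - (2 + 36) = 1288/3 - 1*38 = 1288/3 - 38 = 1174/3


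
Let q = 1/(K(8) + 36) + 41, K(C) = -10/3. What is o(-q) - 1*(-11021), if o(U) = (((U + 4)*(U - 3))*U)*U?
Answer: 254200342307671/92236816 ≈ 2.7560e+6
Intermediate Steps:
K(C) = -10/3 (K(C) = -10*1/3 = -10/3)
q = 4021/98 (q = 1/(-10/3 + 36) + 41 = 1/(98/3) + 41 = 3/98 + 41 = 4021/98 ≈ 41.031)
o(U) = U**2*(-3 + U)*(4 + U) (o(U) = (((4 + U)*(-3 + U))*U)*U = (((-3 + U)*(4 + U))*U)*U = (U*(-3 + U)*(4 + U))*U = U**2*(-3 + U)*(4 + U))
o(-q) - 1*(-11021) = (-1*4021/98)**2*(-12 - 1*4021/98 + (-1*4021/98)**2) - 1*(-11021) = (-4021/98)**2*(-12 - 4021/98 + (-4021/98)**2) + 11021 = 16168441*(-12 - 4021/98 + 16168441/9604)/9604 + 11021 = (16168441/9604)*(15659135/9604) + 11021 = 253183800358535/92236816 + 11021 = 254200342307671/92236816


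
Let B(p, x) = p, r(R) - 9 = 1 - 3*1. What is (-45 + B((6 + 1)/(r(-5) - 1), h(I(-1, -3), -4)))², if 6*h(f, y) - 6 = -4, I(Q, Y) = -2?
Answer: 69169/36 ≈ 1921.4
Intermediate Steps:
r(R) = 7 (r(R) = 9 + (1 - 3*1) = 9 + (1 - 3) = 9 - 2 = 7)
h(f, y) = ⅓ (h(f, y) = 1 + (⅙)*(-4) = 1 - ⅔ = ⅓)
(-45 + B((6 + 1)/(r(-5) - 1), h(I(-1, -3), -4)))² = (-45 + (6 + 1)/(7 - 1))² = (-45 + 7/6)² = (-263/6)² = 69169/36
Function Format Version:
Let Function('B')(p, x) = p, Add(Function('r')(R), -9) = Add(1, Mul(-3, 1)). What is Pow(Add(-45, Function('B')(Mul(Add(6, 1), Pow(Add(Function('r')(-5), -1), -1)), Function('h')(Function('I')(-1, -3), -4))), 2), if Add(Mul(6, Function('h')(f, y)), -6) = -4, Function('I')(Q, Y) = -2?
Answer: Rational(69169, 36) ≈ 1921.4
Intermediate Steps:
Function('r')(R) = 7 (Function('r')(R) = Add(9, Add(1, Mul(-3, 1))) = Add(9, Add(1, -3)) = Add(9, -2) = 7)
Function('h')(f, y) = Rational(1, 3) (Function('h')(f, y) = Add(1, Mul(Rational(1, 6), -4)) = Add(1, Rational(-2, 3)) = Rational(1, 3))
Pow(Add(-45, Function('B')(Mul(Add(6, 1), Pow(Add(Function('r')(-5), -1), -1)), Function('h')(Function('I')(-1, -3), -4))), 2) = Pow(Add(-45, Mul(Add(6, 1), Pow(Add(7, -1), -1))), 2) = Pow(Add(-45, Mul(7, Pow(6, -1))), 2) = Pow(Add(-45, Mul(7, Rational(1, 6))), 2) = Pow(Add(-45, Rational(7, 6)), 2) = Pow(Rational(-263, 6), 2) = Rational(69169, 36)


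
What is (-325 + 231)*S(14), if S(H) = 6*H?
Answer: -7896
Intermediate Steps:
(-325 + 231)*S(14) = (-325 + 231)*(6*14) = -94*84 = -7896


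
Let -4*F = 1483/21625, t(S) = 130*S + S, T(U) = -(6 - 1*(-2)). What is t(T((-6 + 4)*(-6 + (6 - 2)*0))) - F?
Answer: -90650517/86500 ≈ -1048.0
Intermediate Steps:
T(U) = -8 (T(U) = -(6 + 2) = -1*8 = -8)
t(S) = 131*S
F = -1483/86500 (F = -1483/(4*21625) = -¼*1483/21625 = -1483/86500 ≈ -0.017145)
t(T((-6 + 4)*(-6 + (6 - 2)*0))) - F = 131*(-8) - 1*(-1483/86500) = -1048 + 1483/86500 = -90650517/86500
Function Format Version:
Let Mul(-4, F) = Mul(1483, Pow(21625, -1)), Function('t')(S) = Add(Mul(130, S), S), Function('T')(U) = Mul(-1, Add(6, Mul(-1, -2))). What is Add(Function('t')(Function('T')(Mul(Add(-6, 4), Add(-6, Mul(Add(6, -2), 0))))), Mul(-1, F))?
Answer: Rational(-90650517, 86500) ≈ -1048.0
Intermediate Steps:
Function('T')(U) = -8 (Function('T')(U) = Mul(-1, Add(6, 2)) = Mul(-1, 8) = -8)
Function('t')(S) = Mul(131, S)
F = Rational(-1483, 86500) (F = Mul(Rational(-1, 4), Mul(1483, Pow(21625, -1))) = Mul(Rational(-1, 4), Mul(1483, Rational(1, 21625))) = Mul(Rational(-1, 4), Rational(1483, 21625)) = Rational(-1483, 86500) ≈ -0.017145)
Add(Function('t')(Function('T')(Mul(Add(-6, 4), Add(-6, Mul(Add(6, -2), 0))))), Mul(-1, F)) = Add(Mul(131, -8), Mul(-1, Rational(-1483, 86500))) = Add(-1048, Rational(1483, 86500)) = Rational(-90650517, 86500)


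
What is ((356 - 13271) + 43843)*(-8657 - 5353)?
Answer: -433301280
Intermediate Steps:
((356 - 13271) + 43843)*(-8657 - 5353) = (-12915 + 43843)*(-14010) = 30928*(-14010) = -433301280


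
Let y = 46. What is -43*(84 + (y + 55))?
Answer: -7955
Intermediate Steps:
-43*(84 + (y + 55)) = -43*(84 + (46 + 55)) = -43*(84 + 101) = -43*185 = -7955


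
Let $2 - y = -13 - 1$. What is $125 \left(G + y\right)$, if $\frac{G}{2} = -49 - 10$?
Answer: $-12750$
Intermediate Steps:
$y = 16$ ($y = 2 - \left(-13 - 1\right) = 2 - -14 = 2 + 14 = 16$)
$G = -118$ ($G = 2 \left(-49 - 10\right) = 2 \left(-59\right) = -118$)
$125 \left(G + y\right) = 125 \left(-118 + 16\right) = 125 \left(-102\right) = -12750$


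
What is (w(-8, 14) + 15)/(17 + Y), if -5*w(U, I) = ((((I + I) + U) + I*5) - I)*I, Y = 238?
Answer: -989/1275 ≈ -0.77569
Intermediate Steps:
w(U, I) = -I*(U + 6*I)/5 (w(U, I) = -((((I + I) + U) + I*5) - I)*I/5 = -(((2*I + U) + 5*I) - I)*I/5 = -(((U + 2*I) + 5*I) - I)*I/5 = -((U + 7*I) - I)*I/5 = -(U + 6*I)*I/5 = -I*(U + 6*I)/5)
(w(-8, 14) + 15)/(17 + Y) = (-⅕*14*(-8 + 6*14) + 15)/(17 + 238) = (-⅕*14*(-8 + 84) + 15)/255 = (-⅕*14*76 + 15)*(1/255) = (-1064/5 + 15)*(1/255) = -989/5*1/255 = -989/1275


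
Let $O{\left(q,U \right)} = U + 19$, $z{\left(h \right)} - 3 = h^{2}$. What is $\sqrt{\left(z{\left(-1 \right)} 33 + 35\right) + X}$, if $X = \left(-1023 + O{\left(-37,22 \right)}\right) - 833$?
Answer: $4 i \sqrt{103} \approx 40.596 i$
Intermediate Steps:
$z{\left(h \right)} = 3 + h^{2}$
$O{\left(q,U \right)} = 19 + U$
$X = -1815$ ($X = \left(-1023 + \left(19 + 22\right)\right) - 833 = \left(-1023 + 41\right) - 833 = -982 - 833 = -1815$)
$\sqrt{\left(z{\left(-1 \right)} 33 + 35\right) + X} = \sqrt{\left(\left(3 + \left(-1\right)^{2}\right) 33 + 35\right) - 1815} = \sqrt{\left(\left(3 + 1\right) 33 + 35\right) - 1815} = \sqrt{\left(4 \cdot 33 + 35\right) - 1815} = \sqrt{\left(132 + 35\right) - 1815} = \sqrt{167 - 1815} = \sqrt{-1648} = 4 i \sqrt{103}$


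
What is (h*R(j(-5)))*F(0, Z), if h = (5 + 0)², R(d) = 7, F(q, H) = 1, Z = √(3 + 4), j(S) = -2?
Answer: 175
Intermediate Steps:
Z = √7 ≈ 2.6458
h = 25 (h = 5² = 25)
(h*R(j(-5)))*F(0, Z) = (25*7)*1 = 175*1 = 175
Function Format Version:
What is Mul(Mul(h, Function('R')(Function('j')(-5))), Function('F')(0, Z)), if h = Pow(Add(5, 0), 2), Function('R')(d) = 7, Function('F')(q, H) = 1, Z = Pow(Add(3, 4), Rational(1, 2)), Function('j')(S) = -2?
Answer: 175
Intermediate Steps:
Z = Pow(7, Rational(1, 2)) ≈ 2.6458
h = 25 (h = Pow(5, 2) = 25)
Mul(Mul(h, Function('R')(Function('j')(-5))), Function('F')(0, Z)) = Mul(Mul(25, 7), 1) = Mul(175, 1) = 175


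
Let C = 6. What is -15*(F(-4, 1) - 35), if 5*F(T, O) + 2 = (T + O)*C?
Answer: 585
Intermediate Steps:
F(T, O) = -⅖ + 6*O/5 + 6*T/5 (F(T, O) = -⅖ + ((T + O)*6)/5 = -⅖ + ((O + T)*6)/5 = -⅖ + (6*O + 6*T)/5 = -⅖ + (6*O/5 + 6*T/5) = -⅖ + 6*O/5 + 6*T/5)
-15*(F(-4, 1) - 35) = -15*((-⅖ + (6/5)*1 + (6/5)*(-4)) - 35) = -15*((-⅖ + 6/5 - 24/5) - 35) = -15*(-4 - 35) = -15*(-39) = 585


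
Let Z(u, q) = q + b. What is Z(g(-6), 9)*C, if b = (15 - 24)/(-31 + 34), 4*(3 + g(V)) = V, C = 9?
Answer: 54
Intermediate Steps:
g(V) = -3 + V/4
b = -3 (b = -9/3 = -9*⅓ = -3)
Z(u, q) = -3 + q (Z(u, q) = q - 3 = -3 + q)
Z(g(-6), 9)*C = (-3 + 9)*9 = 6*9 = 54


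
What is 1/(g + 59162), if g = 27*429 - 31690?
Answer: 1/39055 ≈ 2.5605e-5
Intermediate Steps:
g = -20107 (g = 11583 - 31690 = -20107)
1/(g + 59162) = 1/(-20107 + 59162) = 1/39055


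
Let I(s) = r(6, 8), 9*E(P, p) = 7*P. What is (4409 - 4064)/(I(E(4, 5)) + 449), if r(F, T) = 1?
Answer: 23/30 ≈ 0.76667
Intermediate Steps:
E(P, p) = 7*P/9 (E(P, p) = (7*P)/9 = 7*P/9)
I(s) = 1
(4409 - 4064)/(I(E(4, 5)) + 449) = (4409 - 4064)/(1 + 449) = 345/450 = 345*(1/450) = 23/30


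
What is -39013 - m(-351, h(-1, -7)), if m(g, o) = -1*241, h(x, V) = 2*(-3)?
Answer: -38772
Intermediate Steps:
h(x, V) = -6
m(g, o) = -241
-39013 - m(-351, h(-1, -7)) = -39013 - 1*(-241) = -39013 + 241 = -38772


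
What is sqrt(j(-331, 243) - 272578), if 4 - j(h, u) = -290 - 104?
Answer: 2*I*sqrt(68045) ≈ 521.71*I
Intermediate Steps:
j(h, u) = 398 (j(h, u) = 4 - (-290 - 104) = 4 - 1*(-394) = 4 + 394 = 398)
sqrt(j(-331, 243) - 272578) = sqrt(398 - 272578) = sqrt(-272180) = 2*I*sqrt(68045)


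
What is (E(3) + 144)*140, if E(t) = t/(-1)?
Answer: 19740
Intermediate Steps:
E(t) = -t (E(t) = t*(-1) = -t)
(E(3) + 144)*140 = (-1*3 + 144)*140 = (-3 + 144)*140 = 141*140 = 19740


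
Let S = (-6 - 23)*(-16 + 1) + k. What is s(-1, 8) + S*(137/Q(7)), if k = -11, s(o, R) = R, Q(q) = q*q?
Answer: 58480/49 ≈ 1193.5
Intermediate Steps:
Q(q) = q²
S = 424 (S = (-6 - 23)*(-16 + 1) - 11 = -29*(-15) - 11 = 435 - 11 = 424)
s(-1, 8) + S*(137/Q(7)) = 8 + 424*(137/(7²)) = 8 + 424*(137/49) = 8 + 58088/49 = 58480/49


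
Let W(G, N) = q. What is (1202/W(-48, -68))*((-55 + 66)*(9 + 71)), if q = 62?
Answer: 528880/31 ≈ 17061.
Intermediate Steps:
W(G, N) = 62
(1202/W(-48, -68))*((-55 + 66)*(9 + 71)) = (1202/62)*((-55 + 66)*(9 + 71)) = (1202*(1/62))*(11*80) = (601/31)*880 = 528880/31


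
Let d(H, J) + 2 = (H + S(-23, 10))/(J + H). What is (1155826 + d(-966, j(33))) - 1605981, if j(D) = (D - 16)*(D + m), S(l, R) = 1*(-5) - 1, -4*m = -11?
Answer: -645071093/1433 ≈ -4.5015e+5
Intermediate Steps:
m = 11/4 (m = -¼*(-11) = 11/4 ≈ 2.7500)
S(l, R) = -6 (S(l, R) = -5 - 1 = -6)
j(D) = (-16 + D)*(11/4 + D) (j(D) = (D - 16)*(D + 11/4) = (-16 + D)*(11/4 + D))
d(H, J) = -2 + (-6 + H)/(H + J) (d(H, J) = -2 + (H - 6)/(J + H) = -2 + (-6 + H)/(H + J))
(1155826 + d(-966, j(33))) - 1605981 = (1155826 + (-6 - 1*(-966) - 2*(-44 + 33² - 53/4*33))/(-966 + (-44 + 33² - 53/4*33))) - 1605981 = (1155826 + (-6 + 966 - 2*(-44 + 1089 - 1749/4))/(-966 + (-44 + 1089 - 1749/4))) - 1605981 = (1155826 + (-6 + 966 - 2*2431/4)/(-966 + 2431/4)) - 1605981 = (1155826 + (-6 + 966 - 2431/2)/(-1433/4)) - 1605981 = (1155826 - 4/1433*(-511/2)) - 1605981 = (1155826 + 1022/1433) - 1605981 = 1656299680/1433 - 1605981 = -645071093/1433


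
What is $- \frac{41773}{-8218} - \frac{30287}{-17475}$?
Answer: $\frac{978881741}{143609550} \approx 6.8163$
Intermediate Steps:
$- \frac{41773}{-8218} - \frac{30287}{-17475} = \left(-41773\right) \left(- \frac{1}{8218}\right) - - \frac{30287}{17475} = \frac{41773}{8218} + \frac{30287}{17475} = \frac{978881741}{143609550}$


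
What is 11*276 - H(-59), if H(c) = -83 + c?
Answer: 3178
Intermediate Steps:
11*276 - H(-59) = 11*276 - (-83 - 59) = 3036 - 1*(-142) = 3036 + 142 = 3178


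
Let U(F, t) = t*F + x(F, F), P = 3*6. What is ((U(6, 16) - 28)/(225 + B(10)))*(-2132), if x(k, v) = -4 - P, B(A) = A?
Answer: -98072/235 ≈ -417.33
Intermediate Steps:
P = 18
x(k, v) = -22 (x(k, v) = -4 - 1*18 = -4 - 18 = -22)
U(F, t) = -22 + F*t (U(F, t) = t*F - 22 = F*t - 22 = -22 + F*t)
((U(6, 16) - 28)/(225 + B(10)))*(-2132) = (((-22 + 6*16) - 28)/(225 + 10))*(-2132) = (((-22 + 96) - 28)/235)*(-2132) = ((74 - 28)*(1/235))*(-2132) = (46*(1/235))*(-2132) = (46/235)*(-2132) = -98072/235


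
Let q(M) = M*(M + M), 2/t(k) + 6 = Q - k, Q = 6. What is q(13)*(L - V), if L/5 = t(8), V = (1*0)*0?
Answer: -845/2 ≈ -422.50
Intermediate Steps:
V = 0 (V = 0*0 = 0)
t(k) = -2/k (t(k) = 2/(-6 + (6 - k)) = 2/((-k)) = 2*(-1/k) = -2/k)
q(M) = 2*M² (q(M) = M*(2*M) = 2*M²)
L = -5/4 (L = 5*(-2/8) = 5*(-2*⅛) = 5*(-¼) = -5/4 ≈ -1.2500)
q(13)*(L - V) = (2*13²)*(-5/4 - 1*0) = (2*169)*(-5/4 + 0) = 338*(-5/4) = -845/2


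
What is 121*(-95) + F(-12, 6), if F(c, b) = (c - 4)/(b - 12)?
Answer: -34477/3 ≈ -11492.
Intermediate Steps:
F(c, b) = (-4 + c)/(-12 + b)
121*(-95) + F(-12, 6) = 121*(-95) + (-4 - 12)/(-12 + 6) = -11495 - 16/(-6) = -11495 - ⅙*(-16) = -11495 + 8/3 = -34477/3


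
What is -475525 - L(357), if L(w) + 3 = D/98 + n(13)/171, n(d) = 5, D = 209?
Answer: -7968833905/16758 ≈ -4.7552e+5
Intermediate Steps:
L(w) = -14045/16758 (L(w) = -3 + (209/98 + 5/171) = -3 + 36229/16758 = -14045/16758)
-475525 - L(357) = -475525 - 1*(-14045/16758) = -475525 + 14045/16758 = -7968833905/16758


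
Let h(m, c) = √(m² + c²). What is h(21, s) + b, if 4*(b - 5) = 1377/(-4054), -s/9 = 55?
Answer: 79703/16216 + 3*√27274 ≈ 500.36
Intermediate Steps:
s = -495 (s = -9*55 = -495)
b = 79703/16216 (b = 5 + (1377/(-4054))/4 = 5 + (1377*(-1/4054))/4 = 5 + (¼)*(-1377/4054) = 5 - 1377/16216 = 79703/16216 ≈ 4.9151)
h(m, c) = √(c² + m²)
h(21, s) + b = √((-495)² + 21²) + 79703/16216 = √(245025 + 441) + 79703/16216 = √245466 + 79703/16216 = 3*√27274 + 79703/16216 = 79703/16216 + 3*√27274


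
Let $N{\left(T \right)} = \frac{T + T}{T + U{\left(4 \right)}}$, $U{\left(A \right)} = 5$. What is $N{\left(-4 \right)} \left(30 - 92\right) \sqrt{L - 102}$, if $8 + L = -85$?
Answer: $496 i \sqrt{195} \approx 6926.3 i$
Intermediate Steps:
$L = -93$ ($L = -8 - 85 = -93$)
$N{\left(T \right)} = \frac{2 T}{5 + T}$ ($N{\left(T \right)} = \frac{T + T}{T + 5} = \frac{2 T}{5 + T}$)
$N{\left(-4 \right)} \left(30 - 92\right) \sqrt{L - 102} = 2 \left(-4\right) \frac{1}{5 - 4} \left(30 - 92\right) \sqrt{-93 - 102} = 2 \left(-4\right) 1^{-1} \left(-62\right) \sqrt{-195} = 2 \left(-4\right) 1 \left(-62\right) i \sqrt{195} = \left(-8\right) \left(-62\right) i \sqrt{195} = 496 i \sqrt{195}$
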